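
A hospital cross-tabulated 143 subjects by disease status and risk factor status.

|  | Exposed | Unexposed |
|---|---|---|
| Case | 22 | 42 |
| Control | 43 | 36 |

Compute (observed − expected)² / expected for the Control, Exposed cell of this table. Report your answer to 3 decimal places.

Row total (Control) = 79; column total (Exposed) = 65; N = 143.
Expected count E = 79 × 65 / 143 = 35.9091.
Contribution = (O − E)²/E = (43 − 35.9091)² / 35.9091 = 1.400.

1.400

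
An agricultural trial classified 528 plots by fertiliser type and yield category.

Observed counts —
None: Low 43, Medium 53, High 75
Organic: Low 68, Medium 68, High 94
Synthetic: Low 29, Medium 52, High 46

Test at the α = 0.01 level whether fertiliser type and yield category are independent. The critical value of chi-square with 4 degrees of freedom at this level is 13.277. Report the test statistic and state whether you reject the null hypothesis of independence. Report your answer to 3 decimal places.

6.099; fail to reject H₀

Row totals: 171, 230, 127. Column totals: 140, 173, 215. Grand total N = 528.
Expected counts (row total × column total / N):
  None, Low: 171×140/528 = 45.3409
  None, Medium: 171×173/528 = 56.0284
  None, High: 171×215/528 = 69.6307
  Organic, Low: 230×140/528 = 60.9848
  Organic, Medium: 230×173/528 = 75.3598
  Organic, High: 230×215/528 = 93.6553
  Synthetic, Low: 127×140/528 = 33.6742
  Synthetic, Medium: 127×173/528 = 41.6117
  Synthetic, High: 127×215/528 = 51.7140
Contributions (O − E)²/E:
  (43 − 45.3409)²/45.3409 = 0.1209
  (53 − 56.0284)²/56.0284 = 0.1637
  (75 − 69.6307)²/69.6307 = 0.4140
  (68 − 60.9848)²/60.9848 = 0.8070
  (68 − 75.3598)²/75.3598 = 0.7188
  (94 − 93.6553)²/93.6553 = 0.0013
  (29 − 33.6742)²/33.6742 = 0.6488
  (52 − 41.6117)²/41.6117 = 2.5934
  (46 − 51.7140)²/51.7140 = 0.6314
χ² = 0.1209 + 0.1637 + 0.4140 + 0.8070 + 0.7188 + 0.0013 + 0.6488 + 2.5934 + 0.6314 = 6.099
df = (3−1)(3−1) = 4. Since 6.099 < 13.277, fail to reject the null hypothesis of independence at α = 0.01.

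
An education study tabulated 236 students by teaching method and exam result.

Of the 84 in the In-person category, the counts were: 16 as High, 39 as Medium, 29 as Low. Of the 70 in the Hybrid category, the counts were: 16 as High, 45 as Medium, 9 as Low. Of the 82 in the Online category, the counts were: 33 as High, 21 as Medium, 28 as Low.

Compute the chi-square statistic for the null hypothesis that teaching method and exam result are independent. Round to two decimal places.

Row totals: 84, 70, 82. Column totals: 65, 105, 66. Grand total N = 236.
Expected counts (row total × column total / N):
  In-person, High: 84×65/236 = 23.136
  In-person, Medium: 84×105/236 = 37.373
  In-person, Low: 84×66/236 = 23.492
  Hybrid, High: 70×65/236 = 19.280
  Hybrid, Medium: 70×105/236 = 31.144
  Hybrid, Low: 70×66/236 = 19.576
  Online, High: 82×65/236 = 22.585
  Online, Medium: 82×105/236 = 36.483
  Online, Low: 82×66/236 = 22.932
Contributions (O − E)²/E:
  (16 − 23.136)²/23.136 = 2.2010
  (39 − 37.373)²/37.373 = 0.0708
  (29 − 23.492)²/23.492 = 1.2914
  (16 − 19.280)²/19.280 = 0.5580
  (45 − 31.144)²/31.144 = 6.1645
  (9 − 19.576)²/19.576 = 5.7137
  (33 − 22.585)²/22.585 = 4.8028
  (21 − 36.483)²/36.483 = 6.5708
  (28 − 22.932)²/22.932 = 1.1200
χ² = 2.2010 + 0.0708 + 1.2914 + 0.5580 + 6.1645 + 5.7137 + 4.8028 + 6.5708 + 1.1200 = 28.49

28.49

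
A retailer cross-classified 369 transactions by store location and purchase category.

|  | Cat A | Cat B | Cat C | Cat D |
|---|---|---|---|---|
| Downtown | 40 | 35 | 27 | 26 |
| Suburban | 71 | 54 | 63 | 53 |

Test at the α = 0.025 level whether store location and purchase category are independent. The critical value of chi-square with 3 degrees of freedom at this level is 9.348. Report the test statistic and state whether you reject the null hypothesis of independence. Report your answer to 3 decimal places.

1.917; fail to reject H₀

Row totals: 128, 241. Column totals: 111, 89, 90, 79. Grand total N = 369.
Expected counts (row total × column total / N):
  Downtown, Cat A: 128×111/369 = 38.5041
  Downtown, Cat B: 128×89/369 = 30.8726
  Downtown, Cat C: 128×90/369 = 31.2195
  Downtown, Cat D: 128×79/369 = 27.4038
  Suburban, Cat A: 241×111/369 = 72.4959
  Suburban, Cat B: 241×89/369 = 58.1274
  Suburban, Cat C: 241×90/369 = 58.7805
  Suburban, Cat D: 241×79/369 = 51.5962
Contributions (O − E)²/E:
  (40 − 38.5041)²/38.5041 = 0.0581
  (35 − 30.8726)²/30.8726 = 0.5518
  (27 − 31.2195)²/31.2195 = 0.5703
  (26 − 27.4038)²/27.4038 = 0.0719
  (71 − 72.4959)²/72.4959 = 0.0309
  (54 − 58.1274)²/58.1274 = 0.2931
  (63 − 58.7805)²/58.7805 = 0.3029
  (53 − 51.5962)²/51.5962 = 0.0382
χ² = 0.0581 + 0.5518 + 0.5703 + 0.0719 + 0.0309 + 0.2931 + 0.3029 + 0.0382 = 1.917
df = (2−1)(4−1) = 3. Since 1.917 < 9.348, fail to reject the null hypothesis of independence at α = 0.025.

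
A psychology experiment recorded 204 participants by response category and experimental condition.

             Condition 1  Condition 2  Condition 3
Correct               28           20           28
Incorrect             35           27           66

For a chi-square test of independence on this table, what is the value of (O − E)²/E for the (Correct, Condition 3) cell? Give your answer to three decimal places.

Row total (Correct) = 76; column total (Condition 3) = 94; N = 204.
Expected count E = 76 × 94 / 204 = 35.0196.
Contribution = (O − E)²/E = (28 − 35.0196)² / 35.0196 = 1.407.

1.407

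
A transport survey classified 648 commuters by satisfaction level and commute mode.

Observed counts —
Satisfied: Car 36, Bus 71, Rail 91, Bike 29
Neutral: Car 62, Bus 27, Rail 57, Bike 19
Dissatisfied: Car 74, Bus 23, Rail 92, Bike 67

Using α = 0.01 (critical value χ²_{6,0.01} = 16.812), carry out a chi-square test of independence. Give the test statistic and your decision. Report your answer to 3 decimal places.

Row totals: 227, 165, 256. Column totals: 172, 121, 240, 115. Grand total N = 648.
Expected counts (row total × column total / N):
  Satisfied, Car: 227×172/648 = 60.25309
  Satisfied, Bus: 227×121/648 = 42.38735
  Satisfied, Rail: 227×240/648 = 84.07407
  Satisfied, Bike: 227×115/648 = 40.28549
  Neutral, Car: 165×172/648 = 43.79630
  Neutral, Bus: 165×121/648 = 30.81019
  Neutral, Rail: 165×240/648 = 61.11111
  Neutral, Bike: 165×115/648 = 29.28241
  Dissatisfied, Car: 256×172/648 = 67.95062
  Dissatisfied, Bus: 256×121/648 = 47.80247
  Dissatisfied, Rail: 256×240/648 = 94.81481
  Dissatisfied, Bike: 256×115/648 = 45.43210
Contributions (O − E)²/E:
  (36 − 60.25309)²/60.25309 = 9.7624
  (71 − 42.38735)²/42.38735 = 19.3143
  (91 − 84.07407)²/84.07407 = 0.5706
  (29 − 40.28549)²/40.28549 = 3.1615
  (62 − 43.79630)²/43.79630 = 7.5663
  (27 − 30.81019)²/30.81019 = 0.4712
  (57 − 61.11111)²/61.11111 = 0.2766
  (19 − 29.28241)²/29.28241 = 3.6106
  (74 − 67.95062)²/67.95062 = 0.5386
  (23 − 47.80247)²/47.80247 = 12.8688
  (92 − 94.81481)²/94.81481 = 0.0836
  (67 − 45.43210)²/45.43210 = 10.2389
χ² = 9.7624 + 19.3143 + 0.5706 + 3.1615 + 7.5663 + 0.4712 + 0.2766 + 3.6106 + 0.5386 + 12.8688 + 0.0836 + 10.2389 = 68.463
df = (3−1)(4−1) = 6. Since 68.463 > 16.812, reject the null hypothesis of independence at α = 0.01.

68.463; reject H₀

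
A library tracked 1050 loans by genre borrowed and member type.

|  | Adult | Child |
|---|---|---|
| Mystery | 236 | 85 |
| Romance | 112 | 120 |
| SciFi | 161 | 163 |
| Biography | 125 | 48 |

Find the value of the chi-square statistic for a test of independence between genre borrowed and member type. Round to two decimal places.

63.05

Row totals: 321, 232, 324, 173. Column totals: 634, 416. Grand total N = 1050.
Expected counts (row total × column total / N):
  Mystery, Adult: 321×634/1050 = 193.823
  Mystery, Child: 321×416/1050 = 127.177
  Romance, Adult: 232×634/1050 = 140.084
  Romance, Child: 232×416/1050 = 91.916
  SciFi, Adult: 324×634/1050 = 195.634
  SciFi, Child: 324×416/1050 = 128.366
  Biography, Adult: 173×634/1050 = 104.459
  Biography, Child: 173×416/1050 = 68.541
Contributions (O − E)²/E:
  (236 − 193.823)²/193.823 = 9.1780
  (85 − 127.177)²/127.177 = 13.9876
  (112 − 140.084)²/140.084 = 5.6303
  (120 − 91.916)²/91.916 = 8.5808
  (161 − 195.634)²/195.634 = 6.1314
  (163 − 128.366)²/128.366 = 9.3445
  (125 − 104.459)²/104.459 = 4.0392
  (48 − 68.541)²/68.541 = 6.1559
χ² = 9.1780 + 13.9876 + 5.6303 + 8.5808 + 6.1314 + 9.3445 + 4.0392 + 6.1559 = 63.05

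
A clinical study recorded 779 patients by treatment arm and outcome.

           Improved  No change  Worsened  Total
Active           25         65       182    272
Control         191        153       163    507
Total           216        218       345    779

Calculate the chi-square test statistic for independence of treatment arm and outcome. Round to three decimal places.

102.587

Grand total N = 779.
Expected counts (row total × column total / N):
  Active, Improved: 272×216/779 = 75.4198
  Active, No change: 272×218/779 = 76.1181
  Active, Worsened: 272×345/779 = 120.4621
  Control, Improved: 507×216/779 = 140.5802
  Control, No change: 507×218/779 = 141.8819
  Control, Worsened: 507×345/779 = 224.5379
Contributions (O − E)²/E:
  (25 − 75.4198)²/75.4198 = 33.7067
  (65 − 76.1181)²/76.1181 = 1.6240
  (182 − 120.4621)²/120.4621 = 31.4366
  (191 − 140.5802)²/140.5802 = 18.0833
  (153 − 141.8819)²/141.8819 = 0.8712
  (163 − 224.5379)²/224.5379 = 16.8654
χ² = 33.7067 + 1.6240 + 31.4366 + 18.0833 + 0.8712 + 16.8654 = 102.587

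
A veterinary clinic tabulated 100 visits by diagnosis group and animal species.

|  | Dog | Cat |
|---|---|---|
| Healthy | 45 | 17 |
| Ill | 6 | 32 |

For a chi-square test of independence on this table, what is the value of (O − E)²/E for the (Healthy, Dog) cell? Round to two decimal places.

5.66

Row total (Healthy) = 62; column total (Dog) = 51; N = 100.
Expected count E = 62 × 51 / 100 = 31.620.
Contribution = (O − E)²/E = (45 − 31.620)² / 31.620 = 5.66.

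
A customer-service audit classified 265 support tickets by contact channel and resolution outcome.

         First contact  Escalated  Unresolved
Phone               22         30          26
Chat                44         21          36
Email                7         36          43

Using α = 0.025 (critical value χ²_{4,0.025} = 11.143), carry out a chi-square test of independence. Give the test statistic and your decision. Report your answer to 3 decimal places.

Row totals: 78, 101, 86. Column totals: 73, 87, 105. Grand total N = 265.
Expected counts (row total × column total / N):
  Phone, First contact: 78×73/265 = 21.4868
  Phone, Escalated: 78×87/265 = 25.6075
  Phone, Unresolved: 78×105/265 = 30.9057
  Chat, First contact: 101×73/265 = 27.8226
  Chat, Escalated: 101×87/265 = 33.1585
  Chat, Unresolved: 101×105/265 = 40.0189
  Email, First contact: 86×73/265 = 23.6906
  Email, Escalated: 86×87/265 = 28.2340
  Email, Unresolved: 86×105/265 = 34.0755
Contributions (O − E)²/E:
  (22 − 21.4868)²/21.4868 = 0.0123
  (30 − 25.6075)²/25.6075 = 0.7535
  (26 − 30.9057)²/30.9057 = 0.7787
  (44 − 27.8226)²/27.8226 = 9.4063
  (21 − 33.1585)²/33.1585 = 4.4583
  (36 − 40.0189)²/40.0189 = 0.4036
  (7 − 23.6906)²/23.6906 = 11.7589
  (36 − 28.2340)²/28.2340 = 2.1361
  (43 − 34.0755)²/34.0755 = 2.3374
χ² = 0.0123 + 0.7535 + 0.7787 + 9.4063 + 4.4583 + 0.4036 + 11.7589 + 2.1361 + 2.3374 = 32.045
df = (3−1)(3−1) = 4. Since 32.045 > 11.143, reject the null hypothesis of independence at α = 0.025.

32.045; reject H₀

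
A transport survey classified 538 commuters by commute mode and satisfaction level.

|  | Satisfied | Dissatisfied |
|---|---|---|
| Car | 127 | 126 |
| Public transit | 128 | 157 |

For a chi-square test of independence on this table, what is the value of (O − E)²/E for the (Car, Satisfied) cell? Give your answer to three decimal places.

Row total (Car) = 253; column total (Satisfied) = 255; N = 538.
Expected count E = 253 × 255 / 538 = 119.9164.
Contribution = (O − E)²/E = (127 − 119.9164)² / 119.9164 = 0.418.

0.418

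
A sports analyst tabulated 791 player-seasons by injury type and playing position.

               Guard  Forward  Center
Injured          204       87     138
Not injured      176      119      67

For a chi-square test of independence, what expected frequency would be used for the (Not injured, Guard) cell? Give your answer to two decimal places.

173.91

Row total (Not injured) = 362; column total (Guard) = 380; grand total N = 791.
Expected count = (row total × column total) / N = 362 × 380 / 791 = 173.91.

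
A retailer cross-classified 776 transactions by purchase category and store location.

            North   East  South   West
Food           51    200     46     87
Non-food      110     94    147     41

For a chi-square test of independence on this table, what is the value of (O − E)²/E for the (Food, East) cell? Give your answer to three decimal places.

Row total (Food) = 384; column total (East) = 294; N = 776.
Expected count E = 384 × 294 / 776 = 145.48454.
Contribution = (O − E)²/E = (200 − 145.48454)² / 145.48454 = 20.428.

20.428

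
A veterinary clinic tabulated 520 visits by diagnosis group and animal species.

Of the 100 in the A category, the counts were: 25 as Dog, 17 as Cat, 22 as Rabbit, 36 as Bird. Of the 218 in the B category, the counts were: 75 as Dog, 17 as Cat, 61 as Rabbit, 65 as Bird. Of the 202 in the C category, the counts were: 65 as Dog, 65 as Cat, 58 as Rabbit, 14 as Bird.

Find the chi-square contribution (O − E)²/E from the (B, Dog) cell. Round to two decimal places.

Row total (B) = 218; column total (Dog) = 165; N = 520.
Expected count E = 218 × 165 / 520 = 69.1731.
Contribution = (O − E)²/E = (75 − 69.1731)² / 69.1731 = 0.49.

0.49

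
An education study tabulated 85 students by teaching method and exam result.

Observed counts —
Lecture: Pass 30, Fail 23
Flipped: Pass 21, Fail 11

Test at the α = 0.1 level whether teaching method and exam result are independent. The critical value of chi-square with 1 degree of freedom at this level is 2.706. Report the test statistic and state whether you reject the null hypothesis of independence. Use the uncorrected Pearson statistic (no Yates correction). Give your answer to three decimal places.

0.677; fail to reject H₀

Row totals: 53, 32. Column totals: 51, 34. Grand total N = 85.
Expected counts (row total × column total / N):
  Lecture, Pass: 53×51/85 = 31.8000
  Lecture, Fail: 53×34/85 = 21.2000
  Flipped, Pass: 32×51/85 = 19.2000
  Flipped, Fail: 32×34/85 = 12.8000
Contributions (O − E)²/E:
  (30 − 31.8000)²/31.8000 = 0.1019
  (23 − 21.2000)²/21.2000 = 0.1528
  (21 − 19.2000)²/19.2000 = 0.1688
  (11 − 12.8000)²/12.8000 = 0.2531
χ² = 0.1019 + 0.1528 + 0.1688 + 0.2531 = 0.677
df = (2−1)(2−1) = 1. Since 0.677 < 2.706, fail to reject the null hypothesis of independence at α = 0.1.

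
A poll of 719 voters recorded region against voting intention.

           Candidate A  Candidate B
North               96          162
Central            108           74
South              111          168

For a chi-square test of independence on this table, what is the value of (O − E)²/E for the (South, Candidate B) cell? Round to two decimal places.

0.80

Row total (South) = 279; column total (Candidate B) = 404; N = 719.
Expected count E = 279 × 404 / 719 = 156.7677.
Contribution = (O − E)²/E = (168 − 156.7677)² / 156.7677 = 0.80.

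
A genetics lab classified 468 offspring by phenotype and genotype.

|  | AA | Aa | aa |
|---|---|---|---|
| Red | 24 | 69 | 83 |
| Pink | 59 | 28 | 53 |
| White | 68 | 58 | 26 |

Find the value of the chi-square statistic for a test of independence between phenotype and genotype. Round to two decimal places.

Row totals: 176, 140, 152. Column totals: 151, 155, 162. Grand total N = 468.
Expected counts (row total × column total / N):
  Red, AA: 176×151/468 = 56.7863
  Red, Aa: 176×155/468 = 58.2906
  Red, aa: 176×162/468 = 60.9231
  Pink, AA: 140×151/468 = 45.1709
  Pink, Aa: 140×155/468 = 46.3675
  Pink, aa: 140×162/468 = 48.4615
  White, AA: 152×151/468 = 49.0427
  White, Aa: 152×155/468 = 50.3419
  White, aa: 152×162/468 = 52.6154
Contributions (O − E)²/E:
  (24 − 56.7863)²/56.7863 = 18.9296
  (69 − 58.2906)²/58.2906 = 1.9676
  (83 − 60.9231)²/60.9231 = 8.0001
  (59 − 45.1709)²/45.1709 = 4.2338
  (28 − 46.3675)²/46.3675 = 7.2759
  (53 − 48.4615)²/48.4615 = 0.4250
  (68 − 49.0427)²/49.0427 = 7.3279
  (58 − 50.3419)²/50.3419 = 1.1650
  (26 − 52.6154)²/52.6154 = 13.4633
χ² = 18.9296 + 1.9676 + 8.0001 + 4.2338 + 7.2759 + 0.4250 + 7.3279 + 1.1650 + 13.4633 = 62.79

62.79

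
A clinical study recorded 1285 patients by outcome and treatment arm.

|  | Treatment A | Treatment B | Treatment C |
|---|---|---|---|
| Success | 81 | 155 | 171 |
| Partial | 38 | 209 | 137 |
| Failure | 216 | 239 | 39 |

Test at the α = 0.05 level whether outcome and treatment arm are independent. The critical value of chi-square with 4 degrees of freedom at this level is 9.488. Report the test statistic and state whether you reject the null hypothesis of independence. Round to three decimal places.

226.602; reject H₀

Row totals: 407, 384, 494. Column totals: 335, 603, 347. Grand total N = 1285.
Expected counts (row total × column total / N):
  Success, Treatment A: 407×335/1285 = 106.1051
  Success, Treatment B: 407×603/1285 = 190.9891
  Success, Treatment C: 407×347/1285 = 109.9058
  Partial, Treatment A: 384×335/1285 = 100.1089
  Partial, Treatment B: 384×603/1285 = 180.1961
  Partial, Treatment C: 384×347/1285 = 103.6949
  Failure, Treatment A: 494×335/1285 = 128.7860
  Failure, Treatment B: 494×603/1285 = 231.8148
  Failure, Treatment C: 494×347/1285 = 133.3992
Contributions (O − E)²/E:
  (81 − 106.1051)²/106.1051 = 5.9400
  (155 − 190.9891)²/190.9891 = 6.7816
  (171 − 109.9058)²/109.9058 = 33.9609
  (38 − 100.1089)²/100.1089 = 38.5332
  (209 − 180.1961)²/180.1961 = 4.6042
  (137 − 103.6949)²/103.6949 = 10.6971
  (216 − 128.7860)²/128.7860 = 59.0614
  (239 − 231.8148)²/231.8148 = 0.2227
  (39 − 133.3992)²/133.3992 = 66.8011
χ² = 5.9400 + 6.7816 + 33.9609 + 38.5332 + 4.6042 + 10.6971 + 59.0614 + 0.2227 + 66.8011 = 226.602
df = (3−1)(3−1) = 4. Since 226.602 > 9.488, reject the null hypothesis of independence at α = 0.05.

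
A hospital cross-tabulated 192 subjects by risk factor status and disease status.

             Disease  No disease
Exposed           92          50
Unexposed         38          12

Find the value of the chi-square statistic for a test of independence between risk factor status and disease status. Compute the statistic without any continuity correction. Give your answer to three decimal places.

2.126

Row totals: 142, 50. Column totals: 130, 62. Grand total N = 192.
Expected counts (row total × column total / N):
  Exposed, Disease: 142×130/192 = 96.1458
  Exposed, No disease: 142×62/192 = 45.8542
  Unexposed, Disease: 50×130/192 = 33.8542
  Unexposed, No disease: 50×62/192 = 16.1458
Contributions (O − E)²/E:
  (92 − 96.1458)²/96.1458 = 0.1788
  (50 − 45.8542)²/45.8542 = 0.3748
  (38 − 33.8542)²/33.8542 = 0.5077
  (12 − 16.1458)²/16.1458 = 1.0645
χ² = 0.1788 + 0.3748 + 0.5077 + 1.0645 = 2.126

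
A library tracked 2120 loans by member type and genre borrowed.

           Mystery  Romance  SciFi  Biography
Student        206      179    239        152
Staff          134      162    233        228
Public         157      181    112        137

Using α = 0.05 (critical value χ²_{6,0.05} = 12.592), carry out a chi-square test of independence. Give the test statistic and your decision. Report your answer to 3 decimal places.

68.638; reject H₀

Row totals: 776, 757, 587. Column totals: 497, 522, 584, 517. Grand total N = 2120.
Expected counts (row total × column total / N):
  Student, Mystery: 776×497/2120 = 181.9208
  Student, Romance: 776×522/2120 = 191.0717
  Student, SciFi: 776×584/2120 = 213.7660
  Student, Biography: 776×517/2120 = 189.2415
  Staff, Mystery: 757×497/2120 = 177.4665
  Staff, Romance: 757×522/2120 = 186.3934
  Staff, SciFi: 757×584/2120 = 208.5321
  Staff, Biography: 757×517/2120 = 184.6080
  Public, Mystery: 587×497/2120 = 137.6127
  Public, Romance: 587×522/2120 = 144.5349
  Public, SciFi: 587×584/2120 = 161.7019
  Public, Biography: 587×517/2120 = 143.1505
Contributions (O − E)²/E:
  (206 − 181.9208)²/181.9208 = 3.1871
  (179 − 191.0717)²/191.0717 = 0.7627
  (239 − 213.7660)²/213.7660 = 2.9787
  (152 − 189.2415)²/189.2415 = 7.3289
  (134 − 177.4665)²/177.4665 = 10.6462
  (162 − 186.3934)²/186.3934 = 3.1924
  (233 − 208.5321)²/208.5321 = 2.8709
  (228 − 184.6080)²/184.6080 = 10.1993
  (157 − 137.6127)²/137.6127 = 2.7313
  (181 − 144.5349)²/144.5349 = 9.1999
  (112 − 161.7019)²/161.7019 = 15.2767
  (137 − 143.1505)²/143.1505 = 0.2643
χ² = 3.1871 + 0.7627 + 2.9787 + 7.3289 + 10.6462 + 3.1924 + 2.8709 + 10.1993 + 2.7313 + 9.1999 + 15.2767 + 0.2643 = 68.638
df = (3−1)(4−1) = 6. Since 68.638 > 12.592, reject the null hypothesis of independence at α = 0.05.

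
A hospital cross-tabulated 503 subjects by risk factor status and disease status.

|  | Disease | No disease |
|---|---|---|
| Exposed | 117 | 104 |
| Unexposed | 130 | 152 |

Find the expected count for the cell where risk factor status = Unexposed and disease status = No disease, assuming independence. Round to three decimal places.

143.523

Row total (Unexposed) = 282; column total (No disease) = 256; grand total N = 503.
Expected count = (row total × column total) / N = 282 × 256 / 503 = 143.523.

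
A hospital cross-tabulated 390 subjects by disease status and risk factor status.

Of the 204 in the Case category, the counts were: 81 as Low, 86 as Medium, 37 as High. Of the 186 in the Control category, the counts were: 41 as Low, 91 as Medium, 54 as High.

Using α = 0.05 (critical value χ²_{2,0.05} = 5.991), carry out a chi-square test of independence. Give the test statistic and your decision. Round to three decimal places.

15.634; reject H₀

Row totals: 204, 186. Column totals: 122, 177, 91. Grand total N = 390.
Expected counts (row total × column total / N):
  Case, Low: 204×122/390 = 63.8154
  Case, Medium: 204×177/390 = 92.5846
  Case, High: 204×91/390 = 47.6000
  Control, Low: 186×122/390 = 58.1846
  Control, Medium: 186×177/390 = 84.4154
  Control, High: 186×91/390 = 43.4000
Contributions (O − E)²/E:
  (81 − 63.8154)²/63.8154 = 4.6276
  (86 − 92.5846)²/92.5846 = 0.4683
  (37 − 47.6000)²/47.6000 = 2.3605
  (41 − 58.1846)²/58.1846 = 5.0754
  (91 − 84.4154)²/84.4154 = 0.5136
  (54 − 43.4000)²/43.4000 = 2.5889
χ² = 4.6276 + 0.4683 + 2.3605 + 5.0754 + 0.5136 + 2.5889 = 15.634
df = (2−1)(3−1) = 2. Since 15.634 > 5.991, reject the null hypothesis of independence at α = 0.05.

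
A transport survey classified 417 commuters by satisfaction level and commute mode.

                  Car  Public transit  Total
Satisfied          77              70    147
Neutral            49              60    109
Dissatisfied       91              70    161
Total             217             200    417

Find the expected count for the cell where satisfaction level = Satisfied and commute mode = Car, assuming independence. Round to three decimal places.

Row total (Satisfied) = 147; column total (Car) = 217; grand total N = 417.
Expected count = (row total × column total) / N = 147 × 217 / 417 = 76.496.

76.496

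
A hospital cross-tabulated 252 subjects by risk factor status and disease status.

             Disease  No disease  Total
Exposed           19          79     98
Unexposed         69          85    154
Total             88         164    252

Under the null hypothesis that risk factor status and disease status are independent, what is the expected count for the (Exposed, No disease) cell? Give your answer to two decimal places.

63.78

Row total (Exposed) = 98; column total (No disease) = 164; grand total N = 252.
Expected count = (row total × column total) / N = 98 × 164 / 252 = 63.78.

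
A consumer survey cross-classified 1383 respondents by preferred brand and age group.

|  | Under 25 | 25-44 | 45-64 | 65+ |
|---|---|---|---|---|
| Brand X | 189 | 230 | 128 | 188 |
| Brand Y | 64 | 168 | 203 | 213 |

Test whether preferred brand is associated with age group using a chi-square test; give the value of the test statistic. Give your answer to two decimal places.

Row totals: 735, 648. Column totals: 253, 398, 331, 401. Grand total N = 1383.
Expected counts (row total × column total / N):
  Brand X, Under 25: 735×253/1383 = 134.458
  Brand X, 25-44: 735×398/1383 = 211.518
  Brand X, 45-64: 735×331/1383 = 175.911
  Brand X, 65+: 735×401/1383 = 213.113
  Brand Y, Under 25: 648×253/1383 = 118.542
  Brand Y, 25-44: 648×398/1383 = 186.482
  Brand Y, 45-64: 648×331/1383 = 155.089
  Brand Y, 65+: 648×401/1383 = 187.887
Contributions (O − E)²/E:
  (189 − 134.458)²/134.458 = 22.1246
  (230 − 211.518)²/211.518 = 1.6149
  (128 − 175.911)²/175.911 = 13.0490
  (188 − 213.113)²/213.113 = 2.9593
  (64 − 118.542)²/118.542 = 25.0952
  (168 − 186.482)²/186.482 = 1.8317
  (203 − 155.089)²/155.089 = 14.8009
  (213 − 187.887)²/187.887 = 3.3566
χ² = 22.1246 + 1.6149 + 13.0490 + 2.9593 + 25.0952 + 1.8317 + 14.8009 + 3.3566 = 84.83

84.83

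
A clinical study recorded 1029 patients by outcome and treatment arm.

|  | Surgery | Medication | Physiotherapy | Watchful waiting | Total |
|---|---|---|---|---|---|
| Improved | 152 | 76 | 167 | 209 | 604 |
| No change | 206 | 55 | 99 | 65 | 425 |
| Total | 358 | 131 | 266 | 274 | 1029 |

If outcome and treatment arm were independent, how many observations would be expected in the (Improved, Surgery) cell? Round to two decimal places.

Row total (Improved) = 604; column total (Surgery) = 358; grand total N = 1029.
Expected count = (row total × column total) / N = 604 × 358 / 1029 = 210.14.

210.14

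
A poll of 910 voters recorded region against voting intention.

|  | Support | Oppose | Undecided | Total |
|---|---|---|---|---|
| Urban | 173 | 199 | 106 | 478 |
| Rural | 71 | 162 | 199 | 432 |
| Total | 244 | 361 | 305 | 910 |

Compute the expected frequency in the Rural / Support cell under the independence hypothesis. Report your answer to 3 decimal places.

Row total (Rural) = 432; column total (Support) = 244; grand total N = 910.
Expected count = (row total × column total) / N = 432 × 244 / 910 = 115.833.

115.833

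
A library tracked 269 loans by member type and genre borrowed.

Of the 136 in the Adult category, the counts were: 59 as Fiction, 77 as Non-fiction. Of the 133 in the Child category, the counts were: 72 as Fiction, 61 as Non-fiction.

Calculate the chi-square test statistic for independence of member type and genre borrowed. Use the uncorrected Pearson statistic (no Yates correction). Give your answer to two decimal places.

3.11

Row totals: 136, 133. Column totals: 131, 138. Grand total N = 269.
Expected counts (row total × column total / N):
  Adult, Fiction: 136×131/269 = 66.230
  Adult, Non-fiction: 136×138/269 = 69.770
  Child, Fiction: 133×131/269 = 64.770
  Child, Non-fiction: 133×138/269 = 68.230
Contributions (O − E)²/E:
  (59 − 66.230)²/66.230 = 0.7893
  (77 − 69.770)²/69.770 = 0.7492
  (72 − 64.770)²/64.770 = 0.8071
  (61 − 68.230)²/68.230 = 0.7661
χ² = 0.7893 + 0.7492 + 0.8071 + 0.7661 = 3.11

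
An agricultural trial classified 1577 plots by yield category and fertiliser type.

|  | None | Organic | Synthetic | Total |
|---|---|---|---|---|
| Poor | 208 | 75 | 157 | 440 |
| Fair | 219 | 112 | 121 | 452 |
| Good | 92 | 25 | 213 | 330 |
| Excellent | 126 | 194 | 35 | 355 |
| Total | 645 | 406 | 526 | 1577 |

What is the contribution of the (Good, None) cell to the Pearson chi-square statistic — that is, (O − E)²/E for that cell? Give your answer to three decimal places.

13.681

Row total (Good) = 330; column total (None) = 645; N = 1577.
Expected count E = 330 × 645 / 1577 = 134.97146.
Contribution = (O − E)²/E = (92 − 134.97146)² / 134.97146 = 13.681.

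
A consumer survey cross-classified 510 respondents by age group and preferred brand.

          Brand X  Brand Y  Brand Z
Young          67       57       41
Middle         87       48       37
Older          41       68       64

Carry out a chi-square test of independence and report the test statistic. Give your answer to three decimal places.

28.203

Row totals: 165, 172, 173. Column totals: 195, 173, 142. Grand total N = 510.
Expected counts (row total × column total / N):
  Young, Brand X: 165×195/510 = 63.0882
  Young, Brand Y: 165×173/510 = 55.9706
  Young, Brand Z: 165×142/510 = 45.9412
  Middle, Brand X: 172×195/510 = 65.7647
  Middle, Brand Y: 172×173/510 = 58.3451
  Middle, Brand Z: 172×142/510 = 47.8902
  Older, Brand X: 173×195/510 = 66.1471
  Older, Brand Y: 173×173/510 = 58.6843
  Older, Brand Z: 173×142/510 = 48.1686
Contributions (O − E)²/E:
  (67 − 63.0882)²/63.0882 = 0.2426
  (57 − 55.9706)²/55.9706 = 0.0189
  (41 − 45.9412)²/45.9412 = 0.5315
  (87 − 65.7647)²/65.7647 = 6.8568
  (48 − 58.3451)²/58.3451 = 1.8343
  (37 − 47.8902)²/47.8902 = 2.4764
  (41 − 66.1471)²/66.1471 = 9.5602
  (68 − 58.6843)²/58.6843 = 1.4788
  (64 − 48.1686)²/48.1686 = 5.2032
χ² = 0.2426 + 0.0189 + 0.5315 + 6.8568 + 1.8343 + 2.4764 + 9.5602 + 1.4788 + 5.2032 = 28.203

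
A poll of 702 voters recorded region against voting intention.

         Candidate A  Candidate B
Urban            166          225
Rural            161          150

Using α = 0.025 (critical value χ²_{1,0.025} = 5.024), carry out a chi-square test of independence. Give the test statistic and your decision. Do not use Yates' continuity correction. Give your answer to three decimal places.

Row totals: 391, 311. Column totals: 327, 375. Grand total N = 702.
Expected counts (row total × column total / N):
  Urban, Candidate A: 391×327/702 = 182.1325
  Urban, Candidate B: 391×375/702 = 208.8675
  Rural, Candidate A: 311×327/702 = 144.8675
  Rural, Candidate B: 311×375/702 = 166.1325
Contributions (O − E)²/E:
  (166 − 182.1325)²/182.1325 = 1.4289
  (225 − 208.8675)²/208.8675 = 1.2460
  (161 − 144.8675)²/144.8675 = 1.7965
  (150 − 166.1325)²/166.1325 = 1.5666
χ² = 1.4289 + 1.2460 + 1.7965 + 1.5666 = 6.038
df = (2−1)(2−1) = 1. Since 6.038 > 5.024, reject the null hypothesis of independence at α = 0.025.

6.038; reject H₀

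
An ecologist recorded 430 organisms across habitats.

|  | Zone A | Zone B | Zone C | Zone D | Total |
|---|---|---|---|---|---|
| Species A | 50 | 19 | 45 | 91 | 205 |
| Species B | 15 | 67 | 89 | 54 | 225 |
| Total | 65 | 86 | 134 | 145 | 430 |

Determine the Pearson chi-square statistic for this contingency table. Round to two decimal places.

Grand total N = 430.
Expected counts (row total × column total / N):
  Species A, Zone A: 205×65/430 = 30.9884
  Species A, Zone B: 205×86/430 = 41.0000
  Species A, Zone C: 205×134/430 = 63.8837
  Species A, Zone D: 205×145/430 = 69.1279
  Species B, Zone A: 225×65/430 = 34.0116
  Species B, Zone B: 225×86/430 = 45.0000
  Species B, Zone C: 225×134/430 = 70.1163
  Species B, Zone D: 225×145/430 = 75.8721
Contributions (O − E)²/E:
  (50 − 30.9884)²/30.9884 = 11.6637
  (19 − 41.0000)²/41.0000 = 11.8049
  (45 − 63.8837)²/63.8837 = 5.5819
  (91 − 69.1279)²/69.1279 = 6.9203
  (15 − 34.0116)²/34.0116 = 10.6270
  (67 − 45.0000)²/45.0000 = 10.7556
  (89 − 70.1163)²/70.1163 = 5.0858
  (54 − 75.8721)²/75.8721 = 6.3052
χ² = 11.6637 + 11.8049 + 5.5819 + 6.9203 + 10.6270 + 10.7556 + 5.0858 + 6.3052 = 68.74

68.74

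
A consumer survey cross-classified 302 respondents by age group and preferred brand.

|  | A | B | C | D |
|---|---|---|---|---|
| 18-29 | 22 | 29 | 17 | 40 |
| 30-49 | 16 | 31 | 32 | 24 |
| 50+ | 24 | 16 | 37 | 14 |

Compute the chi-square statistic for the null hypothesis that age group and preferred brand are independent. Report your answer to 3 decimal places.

26.453

Row totals: 108, 103, 91. Column totals: 62, 76, 86, 78. Grand total N = 302.
Expected counts (row total × column total / N):
  18-29, A: 108×62/302 = 22.1722
  18-29, B: 108×76/302 = 27.1788
  18-29, C: 108×86/302 = 30.7550
  18-29, D: 108×78/302 = 27.8940
  30-49, A: 103×62/302 = 21.1457
  30-49, B: 103×76/302 = 25.9205
  30-49, C: 103×86/302 = 29.3311
  30-49, D: 103×78/302 = 26.6026
  50+, A: 91×62/302 = 18.6821
  50+, B: 91×76/302 = 22.9007
  50+, C: 91×86/302 = 25.9139
  50+, D: 91×78/302 = 23.5033
Contributions (O − E)²/E:
  (22 − 22.1722)²/22.1722 = 0.0013
  (29 − 27.1788)²/27.1788 = 0.1220
  (17 − 30.7550)²/30.7550 = 6.1518
  (40 − 27.8940)²/27.8940 = 5.2540
  (16 − 21.1457)²/21.1457 = 1.2522
  (31 − 25.9205)²/25.9205 = 0.9954
  (32 − 29.3311)²/29.3311 = 0.2428
  (24 − 26.6026)²/26.6026 = 0.2546
  (24 − 18.6821)²/18.6821 = 1.5138
  (16 − 22.9007)²/22.9007 = 2.0794
  (37 − 25.9139)²/25.9139 = 4.7427
  (14 − 23.5033)²/23.5033 = 3.8426
χ² = 0.0013 + 0.1220 + 6.1518 + 5.2540 + 1.2522 + 0.9954 + 0.2428 + 0.2546 + 1.5138 + 2.0794 + 4.7427 + 3.8426 = 26.453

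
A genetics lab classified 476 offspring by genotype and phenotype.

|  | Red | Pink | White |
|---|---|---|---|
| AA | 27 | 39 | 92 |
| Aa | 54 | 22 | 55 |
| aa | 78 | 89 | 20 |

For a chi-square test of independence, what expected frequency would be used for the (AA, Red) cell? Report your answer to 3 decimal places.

52.777

Row total (AA) = 158; column total (Red) = 159; grand total N = 476.
Expected count = (row total × column total) / N = 158 × 159 / 476 = 52.777.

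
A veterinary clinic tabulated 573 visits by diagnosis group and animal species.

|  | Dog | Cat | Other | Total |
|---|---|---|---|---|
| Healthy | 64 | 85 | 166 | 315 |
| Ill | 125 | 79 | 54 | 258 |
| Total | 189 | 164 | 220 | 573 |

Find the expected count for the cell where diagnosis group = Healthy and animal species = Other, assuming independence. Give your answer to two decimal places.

120.94

Row total (Healthy) = 315; column total (Other) = 220; grand total N = 573.
Expected count = (row total × column total) / N = 315 × 220 / 573 = 120.94.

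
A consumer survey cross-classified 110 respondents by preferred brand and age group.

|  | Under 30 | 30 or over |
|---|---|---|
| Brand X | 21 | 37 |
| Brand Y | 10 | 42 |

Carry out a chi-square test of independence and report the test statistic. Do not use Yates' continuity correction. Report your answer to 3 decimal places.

Row totals: 58, 52. Column totals: 31, 79. Grand total N = 110.
Expected counts (row total × column total / N):
  Brand X, Under 30: 58×31/110 = 16.3455
  Brand X, 30 or over: 58×79/110 = 41.6545
  Brand Y, Under 30: 52×31/110 = 14.6545
  Brand Y, 30 or over: 52×79/110 = 37.3455
Contributions (O − E)²/E:
  (21 − 16.3455)²/16.3455 = 1.3254
  (37 − 41.6545)²/41.6545 = 0.5201
  (10 − 14.6545)²/14.6545 = 1.4783
  (42 − 37.3455)²/37.3455 = 0.5801
χ² = 1.3254 + 0.5201 + 1.4783 + 0.5801 = 3.904

3.904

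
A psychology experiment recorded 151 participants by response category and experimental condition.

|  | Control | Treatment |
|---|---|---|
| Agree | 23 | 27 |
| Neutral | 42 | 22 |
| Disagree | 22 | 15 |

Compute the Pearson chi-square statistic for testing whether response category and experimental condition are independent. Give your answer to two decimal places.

4.50

Row totals: 50, 64, 37. Column totals: 87, 64. Grand total N = 151.
Expected counts (row total × column total / N):
  Agree, Control: 50×87/151 = 28.808
  Agree, Treatment: 50×64/151 = 21.192
  Neutral, Control: 64×87/151 = 36.874
  Neutral, Treatment: 64×64/151 = 27.126
  Disagree, Control: 37×87/151 = 21.318
  Disagree, Treatment: 37×64/151 = 15.682
Contributions (O − E)²/E:
  (23 − 28.808)²/28.808 = 1.1710
  (27 − 21.192)²/21.192 = 1.5918
  (42 − 36.874)²/36.874 = 0.7126
  (22 − 27.126)²/27.126 = 0.9687
  (22 − 21.318)²/21.318 = 0.0218
  (15 − 15.682)²/15.682 = 0.0297
χ² = 1.1710 + 1.5918 + 0.7126 + 0.9687 + 0.0218 + 0.0297 = 4.50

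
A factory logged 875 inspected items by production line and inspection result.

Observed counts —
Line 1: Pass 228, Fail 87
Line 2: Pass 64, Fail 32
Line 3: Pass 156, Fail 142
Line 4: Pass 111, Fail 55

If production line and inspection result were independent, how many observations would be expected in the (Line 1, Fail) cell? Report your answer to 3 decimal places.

Row total (Line 1) = 315; column total (Fail) = 316; grand total N = 875.
Expected count = (row total × column total) / N = 315 × 316 / 875 = 113.760.

113.760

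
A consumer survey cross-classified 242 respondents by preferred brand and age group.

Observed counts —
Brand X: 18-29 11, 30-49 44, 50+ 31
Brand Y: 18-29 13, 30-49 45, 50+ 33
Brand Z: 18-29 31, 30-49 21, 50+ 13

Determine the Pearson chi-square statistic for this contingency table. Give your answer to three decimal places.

31.724

Row totals: 86, 91, 65. Column totals: 55, 110, 77. Grand total N = 242.
Expected counts (row total × column total / N):
  Brand X, 18-29: 86×55/242 = 19.5455
  Brand X, 30-49: 86×110/242 = 39.0909
  Brand X, 50+: 86×77/242 = 27.3636
  Brand Y, 18-29: 91×55/242 = 20.6818
  Brand Y, 30-49: 91×110/242 = 41.3636
  Brand Y, 50+: 91×77/242 = 28.9545
  Brand Z, 18-29: 65×55/242 = 14.7727
  Brand Z, 30-49: 65×110/242 = 29.5455
  Brand Z, 50+: 65×77/242 = 20.6818
Contributions (O − E)²/E:
  (11 − 19.5455)²/19.5455 = 3.7362
  (44 − 39.0909)²/39.0909 = 0.6165
  (31 − 27.3636)²/27.3636 = 0.4832
  (13 − 20.6818)²/20.6818 = 2.8532
  (45 − 41.3636)²/41.3636 = 0.3197
  (33 − 28.9545)²/28.9545 = 0.5652
  (31 − 14.7727)²/14.7727 = 17.8251
  (21 − 29.5455)²/29.5455 = 2.4716
  (13 − 20.6818)²/20.6818 = 2.8532
χ² = 3.7362 + 0.6165 + 0.4832 + 2.8532 + 0.3197 + 0.5652 + 17.8251 + 2.4716 + 2.8532 = 31.724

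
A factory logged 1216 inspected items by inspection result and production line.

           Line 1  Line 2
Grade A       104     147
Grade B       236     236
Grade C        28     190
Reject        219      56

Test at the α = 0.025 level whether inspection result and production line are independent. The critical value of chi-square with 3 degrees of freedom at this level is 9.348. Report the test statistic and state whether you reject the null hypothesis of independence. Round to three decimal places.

223.182; reject H₀

Row totals: 251, 472, 218, 275. Column totals: 587, 629. Grand total N = 1216.
Expected counts (row total × column total / N):
  Grade A, Line 1: 251×587/1216 = 121.1653
  Grade A, Line 2: 251×629/1216 = 129.8347
  Grade B, Line 1: 472×587/1216 = 227.8487
  Grade B, Line 2: 472×629/1216 = 244.1513
  Grade C, Line 1: 218×587/1216 = 105.2352
  Grade C, Line 2: 218×629/1216 = 112.7648
  Reject, Line 1: 275×587/1216 = 132.7508
  Reject, Line 2: 275×629/1216 = 142.2492
Contributions (O − E)²/E:
  (104 − 121.1653)²/121.1653 = 2.4318
  (147 − 129.8347)²/129.8347 = 2.2694
  (236 − 227.8487)²/227.8487 = 0.2916
  (236 − 244.1513)²/244.1513 = 0.2721
  (28 − 105.2352)²/105.2352 = 56.6852
  (190 − 112.7648)²/112.7648 = 52.9002
  (219 − 132.7508)²/132.7508 = 56.0368
  (56 − 142.2492)²/142.2492 = 52.2950
χ² = 2.4318 + 2.2694 + 0.2916 + 0.2721 + 56.6852 + 52.9002 + 56.0368 + 52.2950 = 223.182
df = (4−1)(2−1) = 3. Since 223.182 > 9.348, reject the null hypothesis of independence at α = 0.025.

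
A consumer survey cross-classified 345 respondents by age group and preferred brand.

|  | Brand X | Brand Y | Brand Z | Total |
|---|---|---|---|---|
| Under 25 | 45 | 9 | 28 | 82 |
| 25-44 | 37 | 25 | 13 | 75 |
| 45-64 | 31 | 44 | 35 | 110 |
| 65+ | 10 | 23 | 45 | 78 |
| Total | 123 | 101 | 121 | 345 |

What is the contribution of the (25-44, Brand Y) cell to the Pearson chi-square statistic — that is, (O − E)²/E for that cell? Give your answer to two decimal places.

Row total (25-44) = 75; column total (Brand Y) = 101; N = 345.
Expected count E = 75 × 101 / 345 = 21.957.
Contribution = (O − E)²/E = (25 − 21.957)² / 21.957 = 0.42.

0.42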